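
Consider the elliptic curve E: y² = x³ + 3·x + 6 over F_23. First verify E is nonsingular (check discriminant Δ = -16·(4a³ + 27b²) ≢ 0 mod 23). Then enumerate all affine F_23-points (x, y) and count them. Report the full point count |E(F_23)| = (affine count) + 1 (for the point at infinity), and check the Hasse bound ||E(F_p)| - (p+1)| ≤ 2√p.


Affine points = {(0, 11), (0, 12), (4, 6), (4, 17), (5, 10), (5, 13), (7, 5), (7, 18), (8, 6), (8, 17), (9, 7), (9, 16), (10, 1), (10, 22), (11, 6), (11, 17), (14, 3), (14, 20), (17, 5), (17, 18), (18, 2), (18, 21), (20, 4), (20, 19), (22, 5), (22, 18)}; affine count = 26; |E(F_23)| = 27.

Discriminant check: Δ ∝ 4a³ + 27b² = 4·3³ + 27·6² = 4·27 + 27·36 ≡ 22 (mod 23). Nonzero ⇒ E is nonsingular.
For each x ∈ F_23, compute rhs = x³ + 3·x + 6 mod 23, then count y ∈ F_23 with y² ≡ rhs.
  x = 0: rhs = 6, matching y values: 11, 12 (2 points).
  x = 1: rhs = 10, matching y values: none (0 points).
  x = 2: rhs = 20, matching y values: none (0 points).
  x = 3: rhs = 19, matching y values: none (0 points).
  x = 4: rhs = 13, matching y values: 6, 17 (2 points).
  x = 5: rhs = 8, matching y values: 10, 13 (2 points).
  x = 6: rhs = 10, matching y values: none (0 points).
  x = 7: rhs = 2, matching y values: 5, 18 (2 points).
  x = 8: rhs = 13, matching y values: 6, 17 (2 points).
  x = 9: rhs = 3, matching y values: 7, 16 (2 points).
  x = 10: rhs = 1, matching y values: 1, 22 (2 points).
  x = 11: rhs = 13, matching y values: 6, 17 (2 points).
  x = 12: rhs = 22, matching y values: none (0 points).
  x = 13: rhs = 11, matching y values: none (0 points).
  x = 14: rhs = 9, matching y values: 3, 20 (2 points).
  x = 15: rhs = 22, matching y values: none (0 points).
  x = 16: rhs = 10, matching y values: none (0 points).
  x = 17: rhs = 2, matching y values: 5, 18 (2 points).
  x = 18: rhs = 4, matching y values: 2, 21 (2 points).
  x = 19: rhs = 22, matching y values: none (0 points).
  x = 20: rhs = 16, matching y values: 4, 19 (2 points).
  x = 21: rhs = 15, matching y values: none (0 points).
  x = 22: rhs = 2, matching y values: 5, 18 (2 points).
Total affine count: 26.
Full point count |E(F_23)| = 26 + 1 = 27.
Hasse bound: |27 − (23+1)| = |3| = 3 ≤ 2√23 ≈ 9.5917 ✓.


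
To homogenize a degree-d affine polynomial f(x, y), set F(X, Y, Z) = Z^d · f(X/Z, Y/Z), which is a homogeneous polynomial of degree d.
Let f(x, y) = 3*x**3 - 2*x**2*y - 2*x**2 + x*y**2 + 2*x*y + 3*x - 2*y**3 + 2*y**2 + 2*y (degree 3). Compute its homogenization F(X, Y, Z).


F(X, Y, Z) = 3*X**3 - 2*X**2*Y - 2*X**2*Z + X*Y**2 + 2*X*Y*Z + 3*X*Z**2 - 2*Y**3 + 2*Y**2*Z + 2*Y*Z**2

deg(f) = 3.
Substitute x = X/Z, y = Y/Z into f, then multiply by Z^3.
  monomial 3·x^3·y^0 ↦ 3·X^3·Y^0·Z^0.
  monomial -2·x^2·y^1 ↦ -2·X^2·Y^1·Z^0.
  monomial -2·x^2·y^0 ↦ -2·X^2·Y^0·Z^1.
  monomial 1·x^1·y^2 ↦ 1·X^1·Y^2·Z^0.
  monomial 2·x^1·y^1 ↦ 2·X^1·Y^1·Z^1.
  monomial 3·x^1·y^0 ↦ 3·X^1·Y^0·Z^2.
  monomial -2·x^0·y^3 ↦ -2·X^0·Y^3·Z^0.
  monomial 2·x^0·y^2 ↦ 2·X^0·Y^2·Z^1.
  monomial 2·x^0·y^1 ↦ 2·X^0·Y^1·Z^2.
Collecting: F(X, Y, Z) = 3*X**3 - 2*X**2*Y - 2*X**2*Z + X*Y**2 + 2*X*Y*Z + 3*X*Z**2 - 2*Y**3 + 2*Y**2*Z + 2*Y*Z**2.


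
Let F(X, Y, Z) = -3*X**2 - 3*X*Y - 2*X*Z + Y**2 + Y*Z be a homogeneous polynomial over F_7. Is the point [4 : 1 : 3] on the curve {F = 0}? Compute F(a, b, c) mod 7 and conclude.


F(4,1,3) ≡ 4 (mod 7); P is NOT on the curve.

Evaluate F(4, 1, 3) term-by-term (mod 7).
  -3*X**2 ↦ -3·16·1·1 = -48
  -3*X*Y ↦ -3·4·1·1 = -12
  -2*X*Z ↦ -2·4·1·3 = -24
  Y**2 ↦ 1·1·1·1 = 1
  Y*Z ↦ 1·1·1·3 = 3
Sum: F(4, 1, 3) = (-48) + (-12) + (-24) + (1) + (3) = -80.
Reducing mod 7: -80 ≡ 4 (mod 7).
Since F(a, b, c) ≡ 4 ≠ 0 (mod 7), P does NOT lie on the curve.


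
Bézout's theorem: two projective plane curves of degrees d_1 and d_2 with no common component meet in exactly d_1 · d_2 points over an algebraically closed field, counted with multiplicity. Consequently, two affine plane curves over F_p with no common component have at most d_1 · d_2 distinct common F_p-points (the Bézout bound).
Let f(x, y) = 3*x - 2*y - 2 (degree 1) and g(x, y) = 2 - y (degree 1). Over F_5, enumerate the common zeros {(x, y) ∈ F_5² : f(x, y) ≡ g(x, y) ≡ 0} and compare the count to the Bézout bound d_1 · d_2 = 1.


Common zeros: {(2, 2)}; count = 1; Bézout bound = 1.

deg(f) = 1, deg(g) = 1, so Bézout bound = 1.
Scan x ∈ F_5. For each x, list the y ∈ F_5 with f(x, y) ≡ 0 and those with g(x, y) ≡ 0 (mod 5); the common zeros in that column are the intersection.
  x = 0: f ≡ 0 at y ∈ {4}; g ≡ 0 at y ∈ {2}; common: ∅.
  x = 1: f ≡ 0 at y ∈ {3}; g ≡ 0 at y ∈ {2}; common: ∅.
  x = 2: f ≡ 0 at y ∈ {2}; g ≡ 0 at y ∈ {2}; common: {2}.
  x = 3: f ≡ 0 at y ∈ {1}; g ≡ 0 at y ∈ {2}; common: ∅.
  x = 4: f ≡ 0 at y ∈ {0}; g ≡ 0 at y ∈ {2}; common: ∅.
Collecting: common zeros = {(2, 2)}, so the count is 1.
Comparison with the Bézout bound: 1 ≤ 1 = deg(f)·deg(g), as expected for curves with no common component (the bound is attained).


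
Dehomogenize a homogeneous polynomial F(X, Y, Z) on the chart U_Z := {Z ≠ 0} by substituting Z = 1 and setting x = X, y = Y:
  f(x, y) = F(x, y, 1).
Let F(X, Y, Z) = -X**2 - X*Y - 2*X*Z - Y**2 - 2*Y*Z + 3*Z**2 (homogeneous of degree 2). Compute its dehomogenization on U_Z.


f(x, y) = -x**2 - x*y - 2*x - y**2 - 2*y + 3

On U_Z we set Z = 1. Each monomial c·X^i·Y^j·Z^k in F becomes c·x^i·y^j·1^k = c·x^i·y^j.
Substituting Z = 1: F(X, Y, 1) = -x**2 - x*y - 2*x - y**2 - 2*y + 3.
Note: deg(f) ≤ deg(F) = 2; strict inequality happens when F is divisible by Z (lost terms).


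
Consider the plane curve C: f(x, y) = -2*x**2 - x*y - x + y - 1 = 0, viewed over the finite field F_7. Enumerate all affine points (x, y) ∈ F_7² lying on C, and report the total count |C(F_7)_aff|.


Affine F_7-points: {(0, 1), (2, 3), (3, 3), (4, 4), (5, 0), (6, 1)}; count = 6.

For each of the 49 pairs (x, y) ∈ F_7², evaluate f(x, y) mod 7. Record the zeros.
  x = 0: [0↦6, 1↦0, 2↦1, 3↦2, 4↦3, 5↦4, 6↦5]  zeros at y ∈ {1}
  x = 1: [0↦3, 1↦3, 2↦3, 3↦3, 4↦3, 5↦3, 6↦3]  zeros at y ∈ ∅
  x = 2: [0↦3, 1↦2, 2↦1, 3↦0, 4↦6, 5↦5, 6↦4]  zeros at y ∈ {3}
  x = 3: [0↦6, 1↦4, 2↦2, 3↦0, 4↦5, 5↦3, 6↦1]  zeros at y ∈ {3}
  x = 4: [0↦5, 1↦2, 2↦6, 3↦3, 4↦0, 5↦4, 6↦1]  zeros at y ∈ {4}
  x = 5: [0↦0, 1↦3, 2↦6, 3↦2, 4↦5, 5↦1, 6↦4]  zeros at y ∈ {0}
  x = 6: [0↦5, 1↦0, 2↦2, 3↦4, 4↦6, 5↦1, 6↦3]  zeros at y ∈ {1}
Collecting zeros: affine points = {(0, 1), (2, 3), (3, 3), (4, 4), (5, 0), (6, 1)}.
Total count |C(F_7)_aff| = 6.


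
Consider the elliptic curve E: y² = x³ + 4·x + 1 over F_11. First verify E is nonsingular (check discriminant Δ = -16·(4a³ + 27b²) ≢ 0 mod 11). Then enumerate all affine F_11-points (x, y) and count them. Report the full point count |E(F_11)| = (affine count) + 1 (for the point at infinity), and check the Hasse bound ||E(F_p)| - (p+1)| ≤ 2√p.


Affine points = {(0, 1), (0, 10), (4, 2), (4, 9), (5, 5), (5, 6), (7, 3), (7, 8)}; affine count = 8; |E(F_11)| = 9.

Discriminant check: Δ ∝ 4a³ + 27b² = 4·4³ + 27·1² = 4·64 + 27·1 ≡ 8 (mod 11). Nonzero ⇒ E is nonsingular.
For each x ∈ F_11, compute rhs = x³ + 4·x + 1 mod 11, then count y ∈ F_11 with y² ≡ rhs.
  x = 0: rhs = 1, matching y values: 1, 10 (2 points).
  x = 1: rhs = 6, matching y values: none (0 points).
  x = 2: rhs = 6, matching y values: none (0 points).
  x = 3: rhs = 7, matching y values: none (0 points).
  x = 4: rhs = 4, matching y values: 2, 9 (2 points).
  x = 5: rhs = 3, matching y values: 5, 6 (2 points).
  x = 6: rhs = 10, matching y values: none (0 points).
  x = 7: rhs = 9, matching y values: 3, 8 (2 points).
  x = 8: rhs = 6, matching y values: none (0 points).
  x = 9: rhs = 7, matching y values: none (0 points).
  x = 10: rhs = 7, matching y values: none (0 points).
Total affine count: 8.
Full point count |E(F_11)| = 8 + 1 = 9.
Hasse bound: |9 − (11+1)| = |-3| = 3 ≤ 2√11 ≈ 6.6332 ✓.


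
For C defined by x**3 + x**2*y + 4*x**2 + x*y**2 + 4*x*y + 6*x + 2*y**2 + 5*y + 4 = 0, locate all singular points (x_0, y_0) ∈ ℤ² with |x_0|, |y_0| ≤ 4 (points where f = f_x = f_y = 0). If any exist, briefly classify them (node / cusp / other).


Singular points: {(-1, -1)}; classification: cusp.

Compute partial derivatives:
  f_x = 3*x**2 + 2*x*y + 8*x + y**2 + 4*y + 6.
  f_y = x**2 + 2*x*y + 4*x + 4*y + 5.
Scan x_0 ∈ {−4, ..., 4}. For each x_0, f_y(x_0, y) is a polynomial in y; find its integer roots y ∈ {−4, ..., 4}, then test f_x and f at those candidates.
  x = -4: f_y(-4, y) = 5 - 4*y; no integer root y with |y| ≤ 4.
  x = -3: f_y(-3, y) = 2 - 2*y; vanishes at y ∈ {1}. (-3, 1): f_x = 8 ≠ 0.
  x = -2: f_y(-2, y) = 1; no integer root y with |y| ≤ 4.
  x = -1: f_y(-1, y) = 2*y + 2; vanishes at y ∈ {-1}. (-1, -1): f_x = 0, f = 0 — SINGULAR.
  x = 0: f_y(0, y) = 4*y + 5; no integer root y with |y| ≤ 4.
  x = 1: f_y(1, y) = 6*y + 10; no integer root y with |y| ≤ 4.
  x = 2: f_y(2, y) = 8*y + 17; no integer root y with |y| ≤ 4.
  x = 3: f_y(3, y) = 10*y + 26; no integer root y with |y| ≤ 4.
  x = 4: f_y(4, y) = 12*y + 37; no integer root y with |y| ≤ 4.
Only singular point on the grid: (-1, -1).
Classify: substitute x = -1 + u, y = -1 + v and expand: f = u**3 + u**2*v + u*v**2 + v**2.
No constant or linear terms (consistent with a singular point). Quadratic part: v**2. Cubic part: u**3 + u**2*v + u*v**2.
The quadratic part v**2 is a perfect square, so there is a single (double) tangent line v = 0, i.e. y = -1. Restricting the cubic part to that line (v = 0) leaves u**3 ≠ 0, so f is not divisible by v and the branch is v² ≈ -u**3 to lowest order — this is a cusp.
Classification: cusp.


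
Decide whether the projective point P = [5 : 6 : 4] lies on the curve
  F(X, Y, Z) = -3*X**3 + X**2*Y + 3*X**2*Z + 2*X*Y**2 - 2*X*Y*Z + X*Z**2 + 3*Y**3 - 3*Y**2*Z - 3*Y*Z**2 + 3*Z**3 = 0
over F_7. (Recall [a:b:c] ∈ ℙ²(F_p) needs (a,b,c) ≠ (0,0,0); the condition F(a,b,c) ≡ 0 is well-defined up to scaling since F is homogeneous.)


F(5,6,4) ≡ 3 (mod 7); P is NOT on the curve.

Evaluate F(5, 6, 4) term-by-term (mod 7).
  -3*X**3 ↦ -3·125·1·1 = -375
  X**2*Y ↦ 1·25·6·1 = 150
  3*X**2*Z ↦ 3·25·1·4 = 300
  2*X*Y**2 ↦ 2·5·36·1 = 360
  -2*X*Y*Z ↦ -2·5·6·4 = -240
  X*Z**2 ↦ 1·5·1·16 = 80
  3*Y**3 ↦ 3·1·216·1 = 648
  -3*Y**2*Z ↦ -3·1·36·4 = -432
  -3*Y*Z**2 ↦ -3·1·6·16 = -288
  3*Z**3 ↦ 3·1·1·64 = 192
Sum: F(5, 6, 4) = (-375) + (150) + (300) + (360) + (-240) + (80) + (648) + (-432) + (-288) + (192) = 395.
Reducing mod 7: 395 ≡ 3 (mod 7).
Since F(a, b, c) ≡ 3 ≠ 0 (mod 7), P does NOT lie on the curve.


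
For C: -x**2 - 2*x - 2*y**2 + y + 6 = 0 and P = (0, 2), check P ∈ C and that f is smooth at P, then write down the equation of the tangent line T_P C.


Tangent line at P: -2*x - 7*y + 14 = 0.

Step 1: f(0, 2) = 0, so P lies on C.
Step 2: partial derivatives
  f_x(x, y) = -2*x - 2, f_y(x, y) = 1 - 4*y.
  f_x(P) = -2, f_y(P) = -7 (gradient nonzero, so P is smooth).
Step 3: tangent line at P: -2·(x − 0) + -7·(y − 2) = 0.
Expanding: -2*x - 7*y + 14 = 0.


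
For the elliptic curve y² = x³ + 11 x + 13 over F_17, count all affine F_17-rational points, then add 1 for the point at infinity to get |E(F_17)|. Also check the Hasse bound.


Affine points = {(0, 8), (0, 9), (1, 5), (1, 12), (2, 3), (2, 14), (4, 6), (4, 11), (7, 5), (7, 12), (8, 1), (8, 16), (9, 5), (9, 12), (10, 1), (10, 16), (14, 2), (14, 15), (15, 0), (16, 1), (16, 16)}; affine count = 21; |E(F_17)| = 22.

Discriminant check: Δ ∝ 4a³ + 27b² = 4·11³ + 27·13² = 4·1331 + 27·169 ≡ 10 (mod 17). Nonzero ⇒ E is nonsingular.
For each x ∈ F_17, compute rhs = x³ + 11·x + 13 mod 17, then count y ∈ F_17 with y² ≡ rhs.
  x = 0: rhs = 13, matching y values: 8, 9 (2 points).
  x = 1: rhs = 8, matching y values: 5, 12 (2 points).
  x = 2: rhs = 9, matching y values: 3, 14 (2 points).
  x = 3: rhs = 5, matching y values: none (0 points).
  x = 4: rhs = 2, matching y values: 6, 11 (2 points).
  x = 5: rhs = 6, matching y values: none (0 points).
  x = 6: rhs = 6, matching y values: none (0 points).
  x = 7: rhs = 8, matching y values: 5, 12 (2 points).
  x = 8: rhs = 1, matching y values: 1, 16 (2 points).
  x = 9: rhs = 8, matching y values: 5, 12 (2 points).
  x = 10: rhs = 1, matching y values: 1, 16 (2 points).
  x = 11: rhs = 3, matching y values: none (0 points).
  x = 12: rhs = 3, matching y values: none (0 points).
  x = 13: rhs = 7, matching y values: none (0 points).
  x = 14: rhs = 4, matching y values: 2, 15 (2 points).
  x = 15: rhs = 0, matching y values: 0 (1 points).
  x = 16: rhs = 1, matching y values: 1, 16 (2 points).
Total affine count: 21.
Full point count |E(F_17)| = 21 + 1 = 22.
Hasse bound: |22 − (17+1)| = |4| = 4 ≤ 2√17 ≈ 8.2462 ✓.


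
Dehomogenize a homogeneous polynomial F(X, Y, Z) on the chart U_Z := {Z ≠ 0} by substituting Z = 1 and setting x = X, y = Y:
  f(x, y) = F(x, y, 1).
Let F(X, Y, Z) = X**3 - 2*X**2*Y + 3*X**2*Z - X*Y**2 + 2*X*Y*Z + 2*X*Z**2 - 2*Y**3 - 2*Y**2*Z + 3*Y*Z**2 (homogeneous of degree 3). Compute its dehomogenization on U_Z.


f(x, y) = x**3 - 2*x**2*y + 3*x**2 - x*y**2 + 2*x*y + 2*x - 2*y**3 - 2*y**2 + 3*y

On U_Z we set Z = 1. Each monomial c·X^i·Y^j·Z^k in F becomes c·x^i·y^j·1^k = c·x^i·y^j.
Substituting Z = 1: F(X, Y, 1) = x**3 - 2*x**2*y + 3*x**2 - x*y**2 + 2*x*y + 2*x - 2*y**3 - 2*y**2 + 3*y.
Note: deg(f) ≤ deg(F) = 3; strict inequality happens when F is divisible by Z (lost terms).


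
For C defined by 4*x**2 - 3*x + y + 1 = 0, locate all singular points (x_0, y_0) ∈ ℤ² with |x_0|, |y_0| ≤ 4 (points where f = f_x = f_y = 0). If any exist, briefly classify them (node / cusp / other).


No singular points in the scanned grid; C is smooth there.

Compute partial derivatives:
  f_x = 8*x - 3.
  f_y = 1.
f_y = 1 is a nonzero constant, so f_y never vanishes: no point (x, y) can satisfy f = f_x = f_y = 0. In particular no (x, y) ∈ {−4, ..., 4}² is singular; the curve is smooth.


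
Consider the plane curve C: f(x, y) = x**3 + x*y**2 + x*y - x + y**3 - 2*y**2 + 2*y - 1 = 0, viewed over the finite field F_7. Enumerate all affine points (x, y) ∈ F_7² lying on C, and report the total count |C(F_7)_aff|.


Affine F_7-points: {(0, 1), (0, 3), (0, 5), (2, 2), (2, 6), (5, 0), (5, 4)}; count = 7.

For each of the 49 pairs (x, y) ∈ F_7², evaluate f(x, y) mod 7. Record the zeros.
  x = 0: [0↦6, 1↦0, 2↦3, 3↦0, 4↦4, 5↦0, 6↦1]  zeros at y ∈ {1, 3, 5}
  x = 1: [0↦6, 1↦2, 2↦2, 3↦5, 4↦3, 5↦2, 6↦1]  zeros at y ∈ ∅
  x = 2: [0↦5, 1↦3, 2↦0, 3↦2, 4↦1, 5↦3, 6↦0]  zeros at y ∈ {2, 6}
  x = 3: [0↦2, 1↦2, 2↦3, 3↦4, 4↦4, 5↦2, 6↦4]  zeros at y ∈ ∅
  x = 4: [0↦3, 1↦5, 2↦3, 3↦3, 4↦4, 5↦5, 6↦5]  zeros at y ∈ ∅
  x = 5: [0↦0, 1↦4, 2↦6, 3↦5, 4↦0, 5↦4, 6↦2]  zeros at y ∈ {0, 4}
  x = 6: [0↦6, 1↦5, 2↦4, 3↦2, 4↦5, 5↦5, 6↦1]  zeros at y ∈ ∅
Collecting zeros: affine points = {(0, 1), (0, 3), (0, 5), (2, 2), (2, 6), (5, 0), (5, 4)}.
Total count |C(F_7)_aff| = 7.


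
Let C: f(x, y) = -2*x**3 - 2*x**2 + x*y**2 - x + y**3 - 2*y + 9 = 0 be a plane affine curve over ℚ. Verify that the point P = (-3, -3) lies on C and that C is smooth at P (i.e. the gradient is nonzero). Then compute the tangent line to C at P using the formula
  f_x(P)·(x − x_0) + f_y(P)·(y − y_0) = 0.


Tangent line at P: -34*x + 43*y + 27 = 0.

Step 1: f(-3, -3) = 0, so P lies on C.
Step 2: partial derivatives
  f_x(x, y) = -6*x**2 - 4*x + y**2 - 1, f_y(x, y) = 2*x*y + 3*y**2 - 2.
  f_x(P) = -34, f_y(P) = 43 (gradient nonzero, so P is smooth).
Step 3: tangent line at P: -34·(x − -3) + 43·(y − -3) = 0.
Expanding: -34*x + 43*y + 27 = 0.


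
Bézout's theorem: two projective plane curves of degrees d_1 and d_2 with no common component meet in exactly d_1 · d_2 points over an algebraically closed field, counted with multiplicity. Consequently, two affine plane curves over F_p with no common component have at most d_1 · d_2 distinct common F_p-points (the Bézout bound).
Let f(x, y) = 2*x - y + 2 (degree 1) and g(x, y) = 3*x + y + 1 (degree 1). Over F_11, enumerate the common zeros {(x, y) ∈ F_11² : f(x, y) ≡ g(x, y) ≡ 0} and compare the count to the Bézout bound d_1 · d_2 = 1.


Common zeros: {(6, 3)}; count = 1; Bézout bound = 1.

deg(f) = 1, deg(g) = 1, so Bézout bound = 1.
Scan x ∈ F_11. For each x, list the y ∈ F_11 with f(x, y) ≡ 0 and those with g(x, y) ≡ 0 (mod 11); the common zeros in that column are the intersection.
  x = 0: f ≡ 0 at y ∈ {2}; g ≡ 0 at y ∈ {10}; common: ∅.
  x = 1: f ≡ 0 at y ∈ {4}; g ≡ 0 at y ∈ {7}; common: ∅.
  x = 2: f ≡ 0 at y ∈ {6}; g ≡ 0 at y ∈ {4}; common: ∅.
  x = 3: f ≡ 0 at y ∈ {8}; g ≡ 0 at y ∈ {1}; common: ∅.
  x = 4: f ≡ 0 at y ∈ {10}; g ≡ 0 at y ∈ {9}; common: ∅.
  x = 5: f ≡ 0 at y ∈ {1}; g ≡ 0 at y ∈ {6}; common: ∅.
  x = 6: f ≡ 0 at y ∈ {3}; g ≡ 0 at y ∈ {3}; common: {3}.
  x = 7: f ≡ 0 at y ∈ {5}; g ≡ 0 at y ∈ {0}; common: ∅.
  x = 8: f ≡ 0 at y ∈ {7}; g ≡ 0 at y ∈ {8}; common: ∅.
  x = 9: f ≡ 0 at y ∈ {9}; g ≡ 0 at y ∈ {5}; common: ∅.
  x = 10: f ≡ 0 at y ∈ {0}; g ≡ 0 at y ∈ {2}; common: ∅.
Collecting: common zeros = {(6, 3)}, so the count is 1.
Comparison with the Bézout bound: 1 ≤ 1 = deg(f)·deg(g), as expected for curves with no common component (the bound is attained).


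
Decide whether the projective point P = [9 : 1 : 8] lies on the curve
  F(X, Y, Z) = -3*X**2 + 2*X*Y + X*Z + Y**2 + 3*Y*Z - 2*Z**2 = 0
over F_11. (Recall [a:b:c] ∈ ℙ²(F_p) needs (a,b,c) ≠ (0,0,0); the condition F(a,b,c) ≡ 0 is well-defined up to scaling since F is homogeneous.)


F(9,1,8) ≡ 8 (mod 11); P is NOT on the curve.

Evaluate F(9, 1, 8) term-by-term (mod 11).
  -3*X**2 ↦ -3·81·1·1 = -243
  2*X*Y ↦ 2·9·1·1 = 18
  X*Z ↦ 1·9·1·8 = 72
  Y**2 ↦ 1·1·1·1 = 1
  3*Y*Z ↦ 3·1·1·8 = 24
  -2*Z**2 ↦ -2·1·1·64 = -128
Sum: F(9, 1, 8) = (-243) + (18) + (72) + (1) + (24) + (-128) = -256.
Reducing mod 11: -256 ≡ 8 (mod 11).
Since F(a, b, c) ≡ 8 ≠ 0 (mod 11), P does NOT lie on the curve.


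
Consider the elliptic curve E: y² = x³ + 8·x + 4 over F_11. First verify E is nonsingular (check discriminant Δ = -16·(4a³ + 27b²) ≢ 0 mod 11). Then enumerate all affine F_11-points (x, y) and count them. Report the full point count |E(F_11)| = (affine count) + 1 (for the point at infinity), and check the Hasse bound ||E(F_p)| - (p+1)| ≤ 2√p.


Affine points = {(0, 2), (0, 9), (3, 0), (4, 1), (4, 10), (5, 2), (5, 9), (6, 2), (6, 9)}; affine count = 9; |E(F_11)| = 10.

Discriminant check: Δ ∝ 4a³ + 27b² = 4·8³ + 27·4² = 4·512 + 27·16 ≡ 5 (mod 11). Nonzero ⇒ E is nonsingular.
For each x ∈ F_11, compute rhs = x³ + 8·x + 4 mod 11, then count y ∈ F_11 with y² ≡ rhs.
  x = 0: rhs = 4, matching y values: 2, 9 (2 points).
  x = 1: rhs = 2, matching y values: none (0 points).
  x = 2: rhs = 6, matching y values: none (0 points).
  x = 3: rhs = 0, matching y values: 0 (1 points).
  x = 4: rhs = 1, matching y values: 1, 10 (2 points).
  x = 5: rhs = 4, matching y values: 2, 9 (2 points).
  x = 6: rhs = 4, matching y values: 2, 9 (2 points).
  x = 7: rhs = 7, matching y values: none (0 points).
  x = 8: rhs = 8, matching y values: none (0 points).
  x = 9: rhs = 2, matching y values: none (0 points).
  x = 10: rhs = 6, matching y values: none (0 points).
Total affine count: 9.
Full point count |E(F_11)| = 9 + 1 = 10.
Hasse bound: |10 − (11+1)| = |-2| = 2 ≤ 2√11 ≈ 6.6332 ✓.


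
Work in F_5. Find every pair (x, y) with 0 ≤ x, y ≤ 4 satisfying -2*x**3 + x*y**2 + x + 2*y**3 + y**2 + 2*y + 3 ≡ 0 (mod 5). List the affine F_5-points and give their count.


Affine F_5-points: {(0, 4), (1, 2), (1, 3), (1, 4), (3, 1), (4, 4)}; count = 6.

For each of the 25 pairs (x, y) ∈ F_5², evaluate f(x, y) mod 5. Record the zeros.
  x = 0: [0↦3, 1↦3, 2↦2, 3↦2, 4↦0]  zeros at y ∈ {4}
  x = 1: [0↦2, 1↦3, 2↦0, 3↦0, 4↦0]  zeros at y ∈ {2, 3, 4}
  x = 2: [0↦4, 1↦1, 2↦1, 3↦1, 4↦3]  zeros at y ∈ ∅
  x = 3: [0↦2, 1↦0, 2↦3, 3↦3, 4↦2]  zeros at y ∈ {1}
  x = 4: [0↦4, 1↦3, 2↦4, 3↦4, 4↦0]  zeros at y ∈ {4}
Collecting zeros: affine points = {(0, 4), (1, 2), (1, 3), (1, 4), (3, 1), (4, 4)}.
Total count |C(F_5)_aff| = 6.


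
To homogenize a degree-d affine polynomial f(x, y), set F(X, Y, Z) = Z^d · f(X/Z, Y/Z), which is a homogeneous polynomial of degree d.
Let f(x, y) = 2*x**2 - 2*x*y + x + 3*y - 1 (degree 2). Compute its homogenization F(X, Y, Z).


F(X, Y, Z) = 2*X**2 - 2*X*Y + X*Z + 3*Y*Z - Z**2

deg(f) = 2.
Substitute x = X/Z, y = Y/Z into f, then multiply by Z^2.
  monomial 2·x^2·y^0 ↦ 2·X^2·Y^0·Z^0.
  monomial -2·x^1·y^1 ↦ -2·X^1·Y^1·Z^0.
  monomial 1·x^1·y^0 ↦ 1·X^1·Y^0·Z^1.
  monomial 3·x^0·y^1 ↦ 3·X^0·Y^1·Z^1.
  monomial -1·x^0·y^0 ↦ -1·X^0·Y^0·Z^2.
Collecting: F(X, Y, Z) = 2*X**2 - 2*X*Y + X*Z + 3*Y*Z - Z**2.


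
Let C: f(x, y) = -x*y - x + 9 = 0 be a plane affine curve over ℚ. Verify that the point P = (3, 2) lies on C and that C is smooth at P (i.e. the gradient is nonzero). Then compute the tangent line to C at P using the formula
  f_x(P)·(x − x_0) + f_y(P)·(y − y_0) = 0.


Tangent line at P: -3*x - 3*y + 15 = 0.

Step 1: f(3, 2) = 0, so P lies on C.
Step 2: partial derivatives
  f_x(x, y) = -y - 1, f_y(x, y) = -x.
  f_x(P) = -3, f_y(P) = -3 (gradient nonzero, so P is smooth).
Step 3: tangent line at P: -3·(x − 3) + -3·(y − 2) = 0.
Expanding: -3*x - 3*y + 15 = 0.


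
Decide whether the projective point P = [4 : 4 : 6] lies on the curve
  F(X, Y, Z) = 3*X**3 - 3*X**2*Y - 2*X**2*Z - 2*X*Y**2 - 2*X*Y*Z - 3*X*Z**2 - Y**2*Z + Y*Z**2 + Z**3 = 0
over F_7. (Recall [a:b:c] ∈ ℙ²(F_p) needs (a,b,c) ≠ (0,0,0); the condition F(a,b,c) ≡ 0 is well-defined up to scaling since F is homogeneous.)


F(4,4,6) ≡ 6 (mod 7); P is NOT on the curve.

Evaluate F(4, 4, 6) term-by-term (mod 7).
  3*X**3 ↦ 3·64·1·1 = 192
  -3*X**2*Y ↦ -3·16·4·1 = -192
  -2*X**2*Z ↦ -2·16·1·6 = -192
  -2*X*Y**2 ↦ -2·4·16·1 = -128
  -2*X*Y*Z ↦ -2·4·4·6 = -192
  -3*X*Z**2 ↦ -3·4·1·36 = -432
  -Y**2*Z ↦ -1·1·16·6 = -96
  Y*Z**2 ↦ 1·1·4·36 = 144
  Z**3 ↦ 1·1·1·216 = 216
Sum: F(4, 4, 6) = (192) + (-192) + (-192) + (-128) + (-192) + (-432) + (-96) + (144) + (216) = -680.
Reducing mod 7: -680 ≡ 6 (mod 7).
Since F(a, b, c) ≡ 6 ≠ 0 (mod 7), P does NOT lie on the curve.


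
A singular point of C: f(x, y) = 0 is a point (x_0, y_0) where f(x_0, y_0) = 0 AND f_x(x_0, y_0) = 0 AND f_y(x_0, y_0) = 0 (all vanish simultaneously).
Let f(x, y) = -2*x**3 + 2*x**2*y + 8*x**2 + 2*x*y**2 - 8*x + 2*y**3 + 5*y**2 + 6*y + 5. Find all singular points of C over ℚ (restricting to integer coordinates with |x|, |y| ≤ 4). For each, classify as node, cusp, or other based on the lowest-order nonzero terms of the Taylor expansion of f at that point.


Singular points: {(1, -1)}; classification: cusp.

Compute partial derivatives:
  f_x = -6*x**2 + 4*x*y + 16*x + 2*y**2 - 8.
  f_y = 2*x**2 + 4*x*y + 6*y**2 + 10*y + 6.
Scan x_0 ∈ {−4, ..., 4}. For each x_0, f_y(x_0, y) is a polynomial in y; find its integer roots y ∈ {−4, ..., 4}, then test f_x and f at those candidates.
  x = -4: f_y(-4, y) = 6*y**2 - 6*y + 38; no integer root y with |y| ≤ 4.
  x = -3: f_y(-3, y) = 6*y**2 - 2*y + 24; no integer root y with |y| ≤ 4.
  x = -2: f_y(-2, y) = 6*y**2 + 2*y + 14; no integer root y with |y| ≤ 4.
  x = -1: f_y(-1, y) = 6*y**2 + 6*y + 8; no integer root y with |y| ≤ 4.
  x = 0: f_y(0, y) = 6*y**2 + 10*y + 6; no integer root y with |y| ≤ 4.
  x = 1: f_y(1, y) = 6*y**2 + 14*y + 8; vanishes at y ∈ {-1}. (1, -1): f_x = 0, f = 0 — SINGULAR.
  x = 2: f_y(2, y) = 6*y**2 + 18*y + 14; no integer root y with |y| ≤ 4.
  x = 3: f_y(3, y) = 6*y**2 + 22*y + 24; no integer root y with |y| ≤ 4.
  x = 4: f_y(4, y) = 6*y**2 + 26*y + 38; no integer root y with |y| ≤ 4.
Only singular point on the grid: (1, -1).
Classify: substitute x = 1 + u, y = -1 + v and expand: f = -2*u**3 + 2*u**2*v + 2*u*v**2 + 2*v**3 + v**2.
No constant or linear terms (consistent with a singular point). Quadratic part: v**2. Cubic part: -2*u**3 + 2*u**2*v + 2*u*v**2 + 2*v**3.
The quadratic part v**2 is a perfect square, so there is a single (double) tangent line v = 0, i.e. y = -1. Restricting the cubic part to that line (v = 0) leaves -2*u**3 ≠ 0, so f is not divisible by v and the branch is v² ≈ 2*u**3 to lowest order — this is a cusp.
Classification: cusp.


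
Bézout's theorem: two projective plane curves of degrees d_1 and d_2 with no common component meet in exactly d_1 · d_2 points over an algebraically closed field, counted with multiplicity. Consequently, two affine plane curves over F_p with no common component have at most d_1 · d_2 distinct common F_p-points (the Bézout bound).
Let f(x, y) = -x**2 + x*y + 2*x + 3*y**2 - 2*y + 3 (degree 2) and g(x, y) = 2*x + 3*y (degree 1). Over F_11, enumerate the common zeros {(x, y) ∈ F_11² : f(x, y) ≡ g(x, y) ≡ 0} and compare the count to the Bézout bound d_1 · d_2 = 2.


Common zeros: {(4, 1), (6, 7)}; count = 2; Bézout bound = 2.

deg(f) = 2, deg(g) = 1, so Bézout bound = 2.
Scan x ∈ F_11. For each x, list the y ∈ F_11 with f(x, y) ≡ 0 and those with g(x, y) ≡ 0 (mod 11); the common zeros in that column are the intersection.
  x = 0: f ≡ 0 at y ∈ {2, 6}; g ≡ 0 at y ∈ {0}; common: ∅.
  x = 1: f ≡ 0 at y ∈ ∅; g ≡ 0 at y ∈ {3}; common: ∅.
  x = 2: f ≡ 0 at y ∈ ∅; g ≡ 0 at y ∈ {6}; common: ∅.
  x = 3: f ≡ 0 at y ∈ {0, 7}; g ≡ 0 at y ∈ {9}; common: ∅.
  x = 4: f ≡ 0 at y ∈ {1, 2}; g ≡ 0 at y ∈ {1}; common: {1}.
  x = 5: f ≡ 0 at y ∈ ∅; g ≡ 0 at y ∈ {4}; common: ∅.
  x = 6: f ≡ 0 at y ∈ {7, 10}; g ≡ 0 at y ∈ {7}; common: {7}.
  x = 7: f ≡ 0 at y ∈ ∅; g ≡ 0 at y ∈ {10}; common: ∅.
  x = 8: f ≡ 0 at y ∈ {3, 6}; g ≡ 0 at y ∈ {2}; common: ∅.
  x = 9: f ≡ 0 at y ∈ ∅; g ≡ 0 at y ∈ {5}; common: ∅.
  x = 10: f ≡ 0 at y ∈ {0, 1}; g ≡ 0 at y ∈ {8}; common: ∅.
Collecting: common zeros = {(4, 1), (6, 7)}, so the count is 2.
Comparison with the Bézout bound: 2 ≤ 2 = deg(f)·deg(g), as expected for curves with no common component (the bound is attained).


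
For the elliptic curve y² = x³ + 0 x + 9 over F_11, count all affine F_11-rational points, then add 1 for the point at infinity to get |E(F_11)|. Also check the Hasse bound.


Affine points = {(0, 3), (0, 8), (3, 5), (3, 6), (6, 4), (6, 7), (7, 0), (8, 2), (8, 9), (9, 1), (9, 10)}; affine count = 11; |E(F_11)| = 12.

Discriminant check: Δ ∝ 4a³ + 27b² = 4·0³ + 27·9² = 4·0 + 27·81 ≡ 9 (mod 11). Nonzero ⇒ E is nonsingular.
For each x ∈ F_11, compute rhs = x³ + 0·x + 9 mod 11, then count y ∈ F_11 with y² ≡ rhs.
  x = 0: rhs = 9, matching y values: 3, 8 (2 points).
  x = 1: rhs = 10, matching y values: none (0 points).
  x = 2: rhs = 6, matching y values: none (0 points).
  x = 3: rhs = 3, matching y values: 5, 6 (2 points).
  x = 4: rhs = 7, matching y values: none (0 points).
  x = 5: rhs = 2, matching y values: none (0 points).
  x = 6: rhs = 5, matching y values: 4, 7 (2 points).
  x = 7: rhs = 0, matching y values: 0 (1 points).
  x = 8: rhs = 4, matching y values: 2, 9 (2 points).
  x = 9: rhs = 1, matching y values: 1, 10 (2 points).
  x = 10: rhs = 8, matching y values: none (0 points).
Total affine count: 11.
Full point count |E(F_11)| = 11 + 1 = 12.
Hasse bound: |12 − (11+1)| = |0| = 0 ≤ 2√11 ≈ 6.6332 ✓.


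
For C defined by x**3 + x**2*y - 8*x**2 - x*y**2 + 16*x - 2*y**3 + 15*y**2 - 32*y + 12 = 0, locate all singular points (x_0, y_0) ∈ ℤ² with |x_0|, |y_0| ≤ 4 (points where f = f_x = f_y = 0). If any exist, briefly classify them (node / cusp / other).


Singular points: {(2, 2)}; classification: cusp.

Compute partial derivatives:
  f_x = 3*x**2 + 2*x*y - 16*x - y**2 + 16.
  f_y = x**2 - 2*x*y - 6*y**2 + 30*y - 32.
Scan x_0 ∈ {−4, ..., 4}. For each x_0, f_y(x_0, y) is a polynomial in y; find its integer roots y ∈ {−4, ..., 4}, then test f_x and f at those candidates.
  x = -4: f_y(-4, y) = -6*y**2 + 38*y - 16; no integer root y with |y| ≤ 4.
  x = -3: f_y(-3, y) = -6*y**2 + 36*y - 23; no integer root y with |y| ≤ 4.
  x = -2: f_y(-2, y) = -6*y**2 + 34*y - 28; vanishes at y ∈ {1}. (-2, 1): f_x = 55 ≠ 0.
  x = -1: f_y(-1, y) = -6*y**2 + 32*y - 31; no integer root y with |y| ≤ 4.
  x = 0: f_y(0, y) = -6*y**2 + 30*y - 32; no integer root y with |y| ≤ 4.
  x = 1: f_y(1, y) = -6*y**2 + 28*y - 31; no integer root y with |y| ≤ 4.
  x = 2: f_y(2, y) = -6*y**2 + 26*y - 28; vanishes at y ∈ {2}. (2, 2): f_x = 0, f = 0 — SINGULAR.
  x = 3: f_y(3, y) = -6*y**2 + 24*y - 23; no integer root y with |y| ≤ 4.
  x = 4: f_y(4, y) = -6*y**2 + 22*y - 16; vanishes at y ∈ {1}. (4, 1): f_x = 7 ≠ 0.
Only singular point on the grid: (2, 2).
Classify: substitute x = 2 + u, y = 2 + v and expand: f = u**3 + u**2*v - u*v**2 - 2*v**3 + v**2.
No constant or linear terms (consistent with a singular point). Quadratic part: v**2. Cubic part: u**3 + u**2*v - u*v**2 - 2*v**3.
The quadratic part v**2 is a perfect square, so there is a single (double) tangent line v = 0, i.e. y = 2. Restricting the cubic part to that line (v = 0) leaves u**3 ≠ 0, so f is not divisible by v and the branch is v² ≈ -u**3 to lowest order — this is a cusp.
Classification: cusp.


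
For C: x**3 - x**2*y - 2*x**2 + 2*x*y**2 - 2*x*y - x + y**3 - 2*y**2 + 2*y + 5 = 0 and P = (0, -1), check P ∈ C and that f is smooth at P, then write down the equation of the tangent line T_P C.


Tangent line at P: 3*x + 9*y + 9 = 0.

Step 1: f(0, -1) = 0, so P lies on C.
Step 2: partial derivatives
  f_x(x, y) = 3*x**2 - 2*x*y - 4*x + 2*y**2 - 2*y - 1, f_y(x, y) = -x**2 + 4*x*y - 2*x + 3*y**2 - 4*y + 2.
  f_x(P) = 3, f_y(P) = 9 (gradient nonzero, so P is smooth).
Step 3: tangent line at P: 3·(x − 0) + 9·(y − -1) = 0.
Expanding: 3*x + 9*y + 9 = 0.


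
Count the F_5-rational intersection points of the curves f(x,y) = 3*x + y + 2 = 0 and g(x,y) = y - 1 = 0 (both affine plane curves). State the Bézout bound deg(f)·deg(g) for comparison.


Common zeros: {(4, 1)}; count = 1; Bézout bound = 1.

deg(f) = 1, deg(g) = 1, so Bézout bound = 1.
Scan x ∈ F_5. For each x, list the y ∈ F_5 with f(x, y) ≡ 0 and those with g(x, y) ≡ 0 (mod 5); the common zeros in that column are the intersection.
  x = 0: f ≡ 0 at y ∈ {3}; g ≡ 0 at y ∈ {1}; common: ∅.
  x = 1: f ≡ 0 at y ∈ {0}; g ≡ 0 at y ∈ {1}; common: ∅.
  x = 2: f ≡ 0 at y ∈ {2}; g ≡ 0 at y ∈ {1}; common: ∅.
  x = 3: f ≡ 0 at y ∈ {4}; g ≡ 0 at y ∈ {1}; common: ∅.
  x = 4: f ≡ 0 at y ∈ {1}; g ≡ 0 at y ∈ {1}; common: {1}.
Collecting: common zeros = {(4, 1)}, so the count is 1.
Comparison with the Bézout bound: 1 ≤ 1 = deg(f)·deg(g), as expected for curves with no common component (the bound is attained).


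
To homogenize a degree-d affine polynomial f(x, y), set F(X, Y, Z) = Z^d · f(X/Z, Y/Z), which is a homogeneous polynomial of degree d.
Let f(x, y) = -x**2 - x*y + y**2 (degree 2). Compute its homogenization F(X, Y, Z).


F(X, Y, Z) = -X**2 - X*Y + Y**2

deg(f) = 2.
Substitute x = X/Z, y = Y/Z into f, then multiply by Z^2.
  monomial -1·x^2·y^0 ↦ -1·X^2·Y^0·Z^0.
  monomial -1·x^1·y^1 ↦ -1·X^1·Y^1·Z^0.
  monomial 1·x^0·y^2 ↦ 1·X^0·Y^2·Z^0.
Collecting: F(X, Y, Z) = -X**2 - X*Y + Y**2.


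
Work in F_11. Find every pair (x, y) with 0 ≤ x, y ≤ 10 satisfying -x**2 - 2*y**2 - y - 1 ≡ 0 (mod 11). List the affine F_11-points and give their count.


Affine F_11-points: {(0, 2), (0, 3), (2, 7), (2, 9), (3, 6), (3, 10), (8, 6), (8, 10), (9, 7), (9, 9)}; count = 10.

For each of the 121 pairs (x, y) ∈ F_11², evaluate f(x, y) mod 11. Record the zeros.
  x = 0: [0↦10, 1↦7, 2↦0, 3↦0, 4↦7, 5↦10, 6↦9, 7↦4, 8↦6, 9↦4, 10↦9]  zeros at y ∈ {2, 3}
  x = 1: [0↦9, 1↦6, 2↦10, 3↦10, 4↦6, 5↦9, 6↦8, 7↦3, 8↦5, 9↦3, 10↦8]  zeros at y ∈ ∅
  x = 2: [0↦6, 1↦3, 2↦7, 3↦7, 4↦3, 5↦6, 6↦5, 7↦0, 8↦2, 9↦0, 10↦5]  zeros at y ∈ {7, 9}
  x = 3: [0↦1, 1↦9, 2↦2, 3↦2, 4↦9, 5↦1, 6↦0, 7↦6, 8↦8, 9↦6, 10↦0]  zeros at y ∈ {6, 10}
  x = 4: [0↦5, 1↦2, 2↦6, 3↦6, 4↦2, 5↦5, 6↦4, 7↦10, 8↦1, 9↦10, 10↦4]  zeros at y ∈ ∅
  x = 5: [0↦7, 1↦4, 2↦8, 3↦8, 4↦4, 5↦7, 6↦6, 7↦1, 8↦3, 9↦1, 10↦6]  zeros at y ∈ ∅
  x = 6: [0↦7, 1↦4, 2↦8, 3↦8, 4↦4, 5↦7, 6↦6, 7↦1, 8↦3, 9↦1, 10↦6]  zeros at y ∈ ∅
  x = 7: [0↦5, 1↦2, 2↦6, 3↦6, 4↦2, 5↦5, 6↦4, 7↦10, 8↦1, 9↦10, 10↦4]  zeros at y ∈ ∅
  x = 8: [0↦1, 1↦9, 2↦2, 3↦2, 4↦9, 5↦1, 6↦0, 7↦6, 8↦8, 9↦6, 10↦0]  zeros at y ∈ {6, 10}
  x = 9: [0↦6, 1↦3, 2↦7, 3↦7, 4↦3, 5↦6, 6↦5, 7↦0, 8↦2, 9↦0, 10↦5]  zeros at y ∈ {7, 9}
  x = 10: [0↦9, 1↦6, 2↦10, 3↦10, 4↦6, 5↦9, 6↦8, 7↦3, 8↦5, 9↦3, 10↦8]  zeros at y ∈ ∅
Collecting zeros: affine points = {(0, 2), (0, 3), (2, 7), (2, 9), (3, 6), (3, 10), (8, 6), (8, 10), (9, 7), (9, 9)}.
Total count |C(F_11)_aff| = 10.


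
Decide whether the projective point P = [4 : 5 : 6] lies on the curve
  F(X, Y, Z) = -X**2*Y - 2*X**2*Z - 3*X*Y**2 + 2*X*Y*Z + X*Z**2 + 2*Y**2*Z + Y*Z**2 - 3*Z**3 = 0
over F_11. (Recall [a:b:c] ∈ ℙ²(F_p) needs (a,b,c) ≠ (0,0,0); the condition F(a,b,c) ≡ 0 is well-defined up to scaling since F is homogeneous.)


F(4,5,6) ≡ 7 (mod 11); P is NOT on the curve.

Evaluate F(4, 5, 6) term-by-term (mod 11).
  -X**2*Y ↦ -1·16·5·1 = -80
  -2*X**2*Z ↦ -2·16·1·6 = -192
  -3*X*Y**2 ↦ -3·4·25·1 = -300
  2*X*Y*Z ↦ 2·4·5·6 = 240
  X*Z**2 ↦ 1·4·1·36 = 144
  2*Y**2*Z ↦ 2·1·25·6 = 300
  Y*Z**2 ↦ 1·1·5·36 = 180
  -3*Z**3 ↦ -3·1·1·216 = -648
Sum: F(4, 5, 6) = (-80) + (-192) + (-300) + (240) + (144) + (300) + (180) + (-648) = -356.
Reducing mod 11: -356 ≡ 7 (mod 11).
Since F(a, b, c) ≡ 7 ≠ 0 (mod 11), P does NOT lie on the curve.


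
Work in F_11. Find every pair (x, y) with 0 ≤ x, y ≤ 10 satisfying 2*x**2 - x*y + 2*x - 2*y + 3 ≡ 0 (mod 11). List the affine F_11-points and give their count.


Affine F_11-points: {(0, 7), (1, 6), (2, 1), (3, 1), (4, 9), (5, 9), (6, 4), (7, 3), (8, 7), (10, 3)}; count = 10.

For each of the 121 pairs (x, y) ∈ F_11², evaluate f(x, y) mod 11. Record the zeros.
  x = 0: [0↦3, 1↦1, 2↦10, 3↦8, 4↦6, 5↦4, 6↦2, 7↦0, 8↦9, 9↦7, 10↦5]  zeros at y ∈ {7}
  x = 1: [0↦7, 1↦4, 2↦1, 3↦9, 4↦6, 5↦3, 6↦0, 7↦8, 8↦5, 9↦2, 10↦10]  zeros at y ∈ {6}
  x = 2: [0↦4, 1↦0, 2↦7, 3↦3, 4↦10, 5↦6, 6↦2, 7↦9, 8↦5, 9↦1, 10↦8]  zeros at y ∈ {1}
  x = 3: [0↦5, 1↦0, 2↦6, 3↦1, 4↦7, 5↦2, 6↦8, 7↦3, 8↦9, 9↦4, 10↦10]  zeros at y ∈ {1}
  x = 4: [0↦10, 1↦4, 2↦9, 3↦3, 4↦8, 5↦2, 6↦7, 7↦1, 8↦6, 9↦0, 10↦5]  zeros at y ∈ {9}
  x = 5: [0↦8, 1↦1, 2↦5, 3↦9, 4↦2, 5↦6, 6↦10, 7↦3, 8↦7, 9↦0, 10↦4]  zeros at y ∈ {9}
  x = 6: [0↦10, 1↦2, 2↦5, 3↦8, 4↦0, 5↦3, 6↦6, 7↦9, 8↦1, 9↦4, 10↦7]  zeros at y ∈ {4}
  x = 7: [0↦5, 1↦7, 2↦9, 3↦0, 4↦2, 5↦4, 6↦6, 7↦8, 8↦10, 9↦1, 10↦3]  zeros at y ∈ {3}
  x = 8: [0↦4, 1↦5, 2↦6, 3↦7, 4↦8, 5↦9, 6↦10, 7↦0, 8↦1, 9↦2, 10↦3]  zeros at y ∈ {7}
  x = 9: [0↦7, 1↦7, 2↦7, 3↦7, 4↦7, 5↦7, 6↦7, 7↦7, 8↦7, 9↦7, 10↦7]  zeros at y ∈ ∅
  x = 10: [0↦3, 1↦2, 2↦1, 3↦0, 4↦10, 5↦9, 6↦8, 7↦7, 8↦6, 9↦5, 10↦4]  zeros at y ∈ {3}
Collecting zeros: affine points = {(0, 7), (1, 6), (2, 1), (3, 1), (4, 9), (5, 9), (6, 4), (7, 3), (8, 7), (10, 3)}.
Total count |C(F_11)_aff| = 10.


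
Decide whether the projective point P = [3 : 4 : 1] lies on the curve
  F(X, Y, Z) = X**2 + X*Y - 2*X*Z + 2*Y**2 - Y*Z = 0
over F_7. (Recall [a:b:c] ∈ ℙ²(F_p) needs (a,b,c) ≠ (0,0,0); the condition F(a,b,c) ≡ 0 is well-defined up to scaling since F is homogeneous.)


F(3,4,1) ≡ 1 (mod 7); P is NOT on the curve.

Evaluate F(3, 4, 1) term-by-term (mod 7).
  X**2 ↦ 1·9·1·1 = 9
  X*Y ↦ 1·3·4·1 = 12
  -2*X*Z ↦ -2·3·1·1 = -6
  2*Y**2 ↦ 2·1·16·1 = 32
  -Y*Z ↦ -1·1·4·1 = -4
Sum: F(3, 4, 1) = (9) + (12) + (-6) + (32) + (-4) = 43.
Reducing mod 7: 43 ≡ 1 (mod 7).
Since F(a, b, c) ≡ 1 ≠ 0 (mod 7), P does NOT lie on the curve.


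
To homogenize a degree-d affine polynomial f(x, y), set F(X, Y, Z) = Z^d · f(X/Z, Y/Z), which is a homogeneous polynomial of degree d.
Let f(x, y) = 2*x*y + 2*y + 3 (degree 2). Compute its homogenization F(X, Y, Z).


F(X, Y, Z) = 2*X*Y + 2*Y*Z + 3*Z**2

deg(f) = 2.
Substitute x = X/Z, y = Y/Z into f, then multiply by Z^2.
  monomial 2·x^1·y^1 ↦ 2·X^1·Y^1·Z^0.
  monomial 2·x^0·y^1 ↦ 2·X^0·Y^1·Z^1.
  monomial 3·x^0·y^0 ↦ 3·X^0·Y^0·Z^2.
Collecting: F(X, Y, Z) = 2*X*Y + 2*Y*Z + 3*Z**2.


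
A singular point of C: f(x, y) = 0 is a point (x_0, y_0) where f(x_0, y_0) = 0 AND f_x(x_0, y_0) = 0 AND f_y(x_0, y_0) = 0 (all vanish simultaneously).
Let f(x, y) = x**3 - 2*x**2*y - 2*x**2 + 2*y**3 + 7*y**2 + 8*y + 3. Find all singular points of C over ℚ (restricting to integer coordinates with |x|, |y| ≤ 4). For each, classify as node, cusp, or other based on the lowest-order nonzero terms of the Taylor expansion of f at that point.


Singular points: {(0, -1)}; classification: cusp.

Compute partial derivatives:
  f_x = 3*x**2 - 4*x*y - 4*x.
  f_y = -2*x**2 + 6*y**2 + 14*y + 8.
Scan x_0 ∈ {−4, ..., 4}. For each x_0, f_y(x_0, y) is a polynomial in y; find its integer roots y ∈ {−4, ..., 4}, then test f_x and f at those candidates.
  x = -4: f_y(-4, y) = 6*y**2 + 14*y - 24; no integer root y with |y| ≤ 4.
  x = -3: f_y(-3, y) = 6*y**2 + 14*y - 10; no integer root y with |y| ≤ 4.
  x = -2: f_y(-2, y) = 6*y**2 + 14*y; vanishes at y ∈ {0}. (-2, 0): f_x = 20 ≠ 0.
  x = -1: f_y(-1, y) = 6*y**2 + 14*y + 6; no integer root y with |y| ≤ 4.
  x = 0: f_y(0, y) = 6*y**2 + 14*y + 8; vanishes at y ∈ {-1}. (0, -1): f_x = 0, f = 0 — SINGULAR.
  x = 1: f_y(1, y) = 6*y**2 + 14*y + 6; no integer root y with |y| ≤ 4.
  x = 2: f_y(2, y) = 6*y**2 + 14*y; vanishes at y ∈ {0}. (2, 0): f_x = 4 ≠ 0.
  x = 3: f_y(3, y) = 6*y**2 + 14*y - 10; no integer root y with |y| ≤ 4.
  x = 4: f_y(4, y) = 6*y**2 + 14*y - 24; no integer root y with |y| ≤ 4.
Only singular point on the grid: (0, -1).
Classify: substitute x = 0 + u, y = -1 + v and expand: f = u**3 - 2*u**2*v + 2*v**3 + v**2.
No constant or linear terms (consistent with a singular point). Quadratic part: v**2. Cubic part: u**3 - 2*u**2*v + 2*v**3.
The quadratic part v**2 is a perfect square, so there is a single (double) tangent line v = 0, i.e. y = -1. Restricting the cubic part to that line (v = 0) leaves u**3 ≠ 0, so f is not divisible by v and the branch is v² ≈ -u**3 to lowest order — this is a cusp.
Classification: cusp.


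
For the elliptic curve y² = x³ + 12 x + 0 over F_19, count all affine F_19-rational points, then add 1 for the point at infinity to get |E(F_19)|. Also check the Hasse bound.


Affine points = {(0, 0), (3, 5), (3, 14), (4, 6), (4, 13), (7, 3), (7, 16), (8, 0), (9, 1), (9, 18), (11, 0), (13, 4), (13, 15), (14, 9), (14, 10), (17, 5), (17, 14), (18, 5), (18, 14)}; affine count = 19; |E(F_19)| = 20.

Discriminant check: Δ ∝ 4a³ + 27b² = 4·12³ + 27·0² = 4·1728 + 27·0 ≡ 15 (mod 19). Nonzero ⇒ E is nonsingular.
For each x ∈ F_19, compute rhs = x³ + 12·x + 0 mod 19, then count y ∈ F_19 with y² ≡ rhs.
  x = 0: rhs = 0, matching y values: 0 (1 points).
  x = 1: rhs = 13, matching y values: none (0 points).
  x = 2: rhs = 13, matching y values: none (0 points).
  x = 3: rhs = 6, matching y values: 5, 14 (2 points).
  x = 4: rhs = 17, matching y values: 6, 13 (2 points).
  x = 5: rhs = 14, matching y values: none (0 points).
  x = 6: rhs = 3, matching y values: none (0 points).
  x = 7: rhs = 9, matching y values: 3, 16 (2 points).
  x = 8: rhs = 0, matching y values: 0 (1 points).
  x = 9: rhs = 1, matching y values: 1, 18 (2 points).
  x = 10: rhs = 18, matching y values: none (0 points).
  x = 11: rhs = 0, matching y values: 0 (1 points).
  x = 12: rhs = 10, matching y values: none (0 points).
  x = 13: rhs = 16, matching y values: 4, 15 (2 points).
  x = 14: rhs = 5, matching y values: 9, 10 (2 points).
  x = 15: rhs = 2, matching y values: none (0 points).
  x = 16: rhs = 13, matching y values: none (0 points).
  x = 17: rhs = 6, matching y values: 5, 14 (2 points).
  x = 18: rhs = 6, matching y values: 5, 14 (2 points).
Total affine count: 19.
Full point count |E(F_19)| = 19 + 1 = 20.
Hasse bound: |20 − (19+1)| = |0| = 0 ≤ 2√19 ≈ 8.7178 ✓.
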